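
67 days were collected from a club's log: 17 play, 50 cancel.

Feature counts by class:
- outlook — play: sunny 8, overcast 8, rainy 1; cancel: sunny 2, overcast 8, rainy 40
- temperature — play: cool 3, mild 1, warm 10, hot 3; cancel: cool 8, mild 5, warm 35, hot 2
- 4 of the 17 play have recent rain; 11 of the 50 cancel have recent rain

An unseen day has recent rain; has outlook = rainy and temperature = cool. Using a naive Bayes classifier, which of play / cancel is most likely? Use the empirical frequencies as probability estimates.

play: (17/67) × (1/17) × (3/17) × (4/17) ≈ 0.000619739
cancel: (50/67) × (40/50) × (8/50) × (11/50) ≈ 0.0210149
Highest score → cancel.

cancel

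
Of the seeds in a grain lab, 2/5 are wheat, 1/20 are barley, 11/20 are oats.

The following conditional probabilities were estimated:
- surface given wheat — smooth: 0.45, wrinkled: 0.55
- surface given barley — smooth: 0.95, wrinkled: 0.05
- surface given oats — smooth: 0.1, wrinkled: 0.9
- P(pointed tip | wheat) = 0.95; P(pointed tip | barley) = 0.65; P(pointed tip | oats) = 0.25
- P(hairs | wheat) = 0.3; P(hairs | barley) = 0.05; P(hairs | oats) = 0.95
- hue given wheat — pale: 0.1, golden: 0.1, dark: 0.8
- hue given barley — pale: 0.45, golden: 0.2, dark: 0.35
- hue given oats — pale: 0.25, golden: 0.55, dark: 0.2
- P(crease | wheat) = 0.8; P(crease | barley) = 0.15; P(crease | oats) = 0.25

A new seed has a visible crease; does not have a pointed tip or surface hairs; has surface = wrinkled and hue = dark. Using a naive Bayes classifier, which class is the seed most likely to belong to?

wheat

wheat: 0.4 × 0.55 × (1−0.95) × (1−0.3) × 0.8 × 0.8 = 0.004928
barley: 0.05 × 0.05 × (1−0.65) × (1−0.05) × 0.35 × 0.15 = 0.000043640625
oats: 0.55 × 0.9 × (1−0.25) × (1−0.95) × 0.2 × 0.25 = 0.000928125
Highest score → wheat.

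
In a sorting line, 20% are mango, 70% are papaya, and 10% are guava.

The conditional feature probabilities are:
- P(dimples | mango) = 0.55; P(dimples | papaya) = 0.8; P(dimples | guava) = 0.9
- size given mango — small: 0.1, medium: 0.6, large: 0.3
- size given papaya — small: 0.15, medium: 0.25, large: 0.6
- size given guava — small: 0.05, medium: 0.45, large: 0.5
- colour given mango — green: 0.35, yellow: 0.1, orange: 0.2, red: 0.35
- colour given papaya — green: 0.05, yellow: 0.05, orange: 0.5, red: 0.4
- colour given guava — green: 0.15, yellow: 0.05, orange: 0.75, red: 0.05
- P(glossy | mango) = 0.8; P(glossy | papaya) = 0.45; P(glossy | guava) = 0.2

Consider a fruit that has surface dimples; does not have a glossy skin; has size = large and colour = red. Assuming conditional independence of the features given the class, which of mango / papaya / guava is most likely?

papaya

mango: 0.2 × 0.55 × 0.3 × 0.35 × (1−0.8) = 0.00231
papaya: 0.7 × 0.8 × 0.6 × 0.4 × (1−0.45) = 0.07392
guava: 0.1 × 0.9 × 0.5 × 0.05 × (1−0.2) = 0.0018
Highest score → papaya.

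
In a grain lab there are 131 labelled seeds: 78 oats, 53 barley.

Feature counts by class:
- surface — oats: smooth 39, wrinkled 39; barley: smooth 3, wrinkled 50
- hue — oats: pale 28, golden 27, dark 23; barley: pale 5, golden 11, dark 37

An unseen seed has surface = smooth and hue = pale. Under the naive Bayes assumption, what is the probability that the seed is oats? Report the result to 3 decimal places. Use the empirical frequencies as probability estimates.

0.980

oats: (78/131) × (39/78) × (28/78) ≈ 0.10687
barley: (53/131) × (3/53) × (5/53) ≈ 0.00216045
P(oats | x) = 0.10687 / 0.10903045 ≈ 0.980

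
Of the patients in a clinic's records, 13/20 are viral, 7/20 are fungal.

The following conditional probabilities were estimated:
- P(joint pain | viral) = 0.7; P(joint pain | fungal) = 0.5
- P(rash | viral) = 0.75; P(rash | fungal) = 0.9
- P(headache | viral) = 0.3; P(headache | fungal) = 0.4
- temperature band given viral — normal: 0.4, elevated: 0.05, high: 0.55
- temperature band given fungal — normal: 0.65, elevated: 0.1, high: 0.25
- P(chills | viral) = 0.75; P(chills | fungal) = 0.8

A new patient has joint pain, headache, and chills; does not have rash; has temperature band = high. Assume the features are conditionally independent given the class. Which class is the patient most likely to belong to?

viral: 0.65 × 0.7 × (1−0.75) × 0.3 × 0.55 × 0.75 = 0.0140765625
fungal: 0.35 × 0.5 × (1−0.9) × 0.4 × 0.25 × 0.8 = 0.0014
Highest score → viral.

viral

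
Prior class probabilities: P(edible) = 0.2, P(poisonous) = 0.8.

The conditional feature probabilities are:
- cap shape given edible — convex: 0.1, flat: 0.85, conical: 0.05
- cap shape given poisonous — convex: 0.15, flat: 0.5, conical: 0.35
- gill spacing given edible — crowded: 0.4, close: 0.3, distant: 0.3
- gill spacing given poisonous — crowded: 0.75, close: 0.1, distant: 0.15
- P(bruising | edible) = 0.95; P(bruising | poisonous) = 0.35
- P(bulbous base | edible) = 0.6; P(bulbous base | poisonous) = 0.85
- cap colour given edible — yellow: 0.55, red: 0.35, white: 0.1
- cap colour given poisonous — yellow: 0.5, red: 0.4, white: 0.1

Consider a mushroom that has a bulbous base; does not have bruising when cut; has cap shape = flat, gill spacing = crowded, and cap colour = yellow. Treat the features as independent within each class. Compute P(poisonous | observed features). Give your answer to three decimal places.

0.987

edible: 0.2 × 0.85 × 0.4 × (1−0.95) × 0.6 × 0.55 = 0.001122
poisonous: 0.8 × 0.5 × 0.75 × (1−0.35) × 0.85 × 0.5 = 0.082875
P(poisonous | x) = 0.082875 / 0.083997 ≈ 0.987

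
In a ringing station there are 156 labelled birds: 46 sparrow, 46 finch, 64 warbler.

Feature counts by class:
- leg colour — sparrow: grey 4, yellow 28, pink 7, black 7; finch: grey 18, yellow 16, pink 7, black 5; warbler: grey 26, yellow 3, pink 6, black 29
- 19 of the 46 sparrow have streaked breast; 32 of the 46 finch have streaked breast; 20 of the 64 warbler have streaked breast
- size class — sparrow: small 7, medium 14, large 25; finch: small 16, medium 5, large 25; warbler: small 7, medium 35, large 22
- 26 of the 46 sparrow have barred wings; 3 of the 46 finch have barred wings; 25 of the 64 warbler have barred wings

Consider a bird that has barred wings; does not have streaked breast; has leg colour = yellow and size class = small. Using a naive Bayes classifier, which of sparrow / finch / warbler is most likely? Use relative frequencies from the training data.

sparrow: (46/156) × (28/46) × (27/46) × (7/46) × (26/46) ≈ 0.0090614
finch: (46/156) × (16/46) × (14/46) × (16/46) × (3/46) ≈ 0.000708094
warbler: (64/156) × (3/64) × (44/64) × (7/64) × (25/64) ≈ 0.000564869
Highest score → sparrow.

sparrow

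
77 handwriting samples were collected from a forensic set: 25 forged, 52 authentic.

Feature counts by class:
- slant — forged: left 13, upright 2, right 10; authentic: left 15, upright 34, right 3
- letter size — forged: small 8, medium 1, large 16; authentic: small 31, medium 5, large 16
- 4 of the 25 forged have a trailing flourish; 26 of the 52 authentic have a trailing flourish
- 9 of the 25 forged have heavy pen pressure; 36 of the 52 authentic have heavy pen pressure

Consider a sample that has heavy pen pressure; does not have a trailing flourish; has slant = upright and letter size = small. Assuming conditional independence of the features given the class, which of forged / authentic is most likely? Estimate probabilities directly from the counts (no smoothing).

forged: (25/77) × (2/25) × (8/25) × (21/25) × (9/25) ≈ 0.00251345
authentic: (52/77) × (34/52) × (31/52) × (26/52) × (36/52) ≈ 0.0911204
Highest score → authentic.

authentic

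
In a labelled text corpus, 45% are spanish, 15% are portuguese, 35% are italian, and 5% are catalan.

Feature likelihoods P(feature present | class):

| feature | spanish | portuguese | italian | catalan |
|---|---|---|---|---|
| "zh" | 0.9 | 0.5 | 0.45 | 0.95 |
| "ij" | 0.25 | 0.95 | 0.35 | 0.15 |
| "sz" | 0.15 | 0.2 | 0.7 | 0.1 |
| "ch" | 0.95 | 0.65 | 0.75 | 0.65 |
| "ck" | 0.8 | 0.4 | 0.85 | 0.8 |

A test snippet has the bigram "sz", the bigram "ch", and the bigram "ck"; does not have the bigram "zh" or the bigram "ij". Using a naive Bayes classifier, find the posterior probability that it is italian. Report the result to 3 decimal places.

0.931

spanish: 0.45 × (1−0.9) × (1−0.25) × 0.15 × 0.95 × 0.8 = 0.0038475
portuguese: 0.15 × (1−0.5) × (1−0.95) × 0.2 × 0.65 × 0.4 = 0.000195
italian: 0.35 × (1−0.45) × (1−0.35) × 0.7 × 0.75 × 0.85 = 0.05583703125
catalan: 0.05 × (1−0.95) × (1−0.15) × 0.1 × 0.65 × 0.8 = 0.0001105
P(italian | x) = 0.05583703125 / 0.05999003125 ≈ 0.931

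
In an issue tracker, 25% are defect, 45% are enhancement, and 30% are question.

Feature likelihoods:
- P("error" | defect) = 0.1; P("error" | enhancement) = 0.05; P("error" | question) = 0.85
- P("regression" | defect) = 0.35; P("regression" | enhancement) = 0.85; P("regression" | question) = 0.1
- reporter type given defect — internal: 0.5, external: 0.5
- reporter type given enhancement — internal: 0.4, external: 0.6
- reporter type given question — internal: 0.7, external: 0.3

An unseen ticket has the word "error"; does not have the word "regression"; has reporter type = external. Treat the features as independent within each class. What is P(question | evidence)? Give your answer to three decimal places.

defect: 0.25 × 0.1 × (1−0.35) × 0.5 = 0.008125
enhancement: 0.45 × 0.05 × (1−0.85) × 0.6 = 0.002025
question: 0.3 × 0.85 × (1−0.1) × 0.3 = 0.06885
P(question | x) = 0.06885 / 0.079 ≈ 0.872

0.872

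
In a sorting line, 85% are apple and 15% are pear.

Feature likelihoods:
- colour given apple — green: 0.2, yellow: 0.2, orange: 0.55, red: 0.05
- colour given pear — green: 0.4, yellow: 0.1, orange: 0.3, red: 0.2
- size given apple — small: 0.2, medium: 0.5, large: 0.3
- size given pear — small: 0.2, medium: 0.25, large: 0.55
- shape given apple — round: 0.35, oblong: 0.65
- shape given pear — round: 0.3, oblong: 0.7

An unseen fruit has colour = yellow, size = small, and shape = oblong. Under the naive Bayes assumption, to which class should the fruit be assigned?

apple: 0.85 × 0.2 × 0.2 × 0.65 = 0.0221
pear: 0.15 × 0.1 × 0.2 × 0.7 = 0.0021
Highest score → apple.

apple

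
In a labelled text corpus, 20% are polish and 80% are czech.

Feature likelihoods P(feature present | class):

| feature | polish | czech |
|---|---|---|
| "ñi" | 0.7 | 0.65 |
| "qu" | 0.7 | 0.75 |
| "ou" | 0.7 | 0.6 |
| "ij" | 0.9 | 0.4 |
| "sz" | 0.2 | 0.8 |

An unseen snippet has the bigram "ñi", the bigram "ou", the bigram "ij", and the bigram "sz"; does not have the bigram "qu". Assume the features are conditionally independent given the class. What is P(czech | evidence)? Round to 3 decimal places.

0.825

polish: 0.2 × 0.7 × (1−0.7) × 0.7 × 0.9 × 0.2 = 0.005292
czech: 0.8 × 0.65 × (1−0.75) × 0.6 × 0.4 × 0.8 = 0.02496
P(czech | x) = 0.02496 / 0.030252 ≈ 0.825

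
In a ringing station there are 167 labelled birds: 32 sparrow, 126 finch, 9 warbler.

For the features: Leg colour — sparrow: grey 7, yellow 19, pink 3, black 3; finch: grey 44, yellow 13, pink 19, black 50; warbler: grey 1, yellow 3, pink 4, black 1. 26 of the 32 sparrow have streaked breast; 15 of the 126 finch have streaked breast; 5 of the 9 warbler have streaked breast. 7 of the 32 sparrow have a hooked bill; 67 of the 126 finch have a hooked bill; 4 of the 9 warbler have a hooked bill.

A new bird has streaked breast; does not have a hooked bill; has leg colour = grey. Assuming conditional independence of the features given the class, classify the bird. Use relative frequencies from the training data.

sparrow: (32/167) × (7/32) × (26/32) × (25/32) ≈ 0.0266069
finch: (126/167) × (44/126) × (15/126) × (59/126) ≈ 0.0146872
warbler: (9/167) × (1/9) × (5/9) × (5/9) ≈ 0.00184816
Highest score → sparrow.

sparrow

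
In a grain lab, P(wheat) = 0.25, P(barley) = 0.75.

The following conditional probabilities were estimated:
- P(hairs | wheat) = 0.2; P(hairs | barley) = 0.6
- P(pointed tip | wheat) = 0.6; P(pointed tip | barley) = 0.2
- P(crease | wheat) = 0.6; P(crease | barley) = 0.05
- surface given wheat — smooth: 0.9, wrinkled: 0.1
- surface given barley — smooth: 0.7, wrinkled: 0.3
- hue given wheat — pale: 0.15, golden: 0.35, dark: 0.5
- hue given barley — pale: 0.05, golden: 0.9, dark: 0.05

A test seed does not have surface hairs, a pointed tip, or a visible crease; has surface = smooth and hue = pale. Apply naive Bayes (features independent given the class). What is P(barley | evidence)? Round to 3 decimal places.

wheat: 0.25 × (1−0.2) × (1−0.6) × (1−0.6) × 0.9 × 0.15 = 0.00432
barley: 0.75 × (1−0.6) × (1−0.2) × (1−0.05) × 0.7 × 0.05 = 0.00798
P(barley | x) = 0.00798 / 0.0123 ≈ 0.649

0.649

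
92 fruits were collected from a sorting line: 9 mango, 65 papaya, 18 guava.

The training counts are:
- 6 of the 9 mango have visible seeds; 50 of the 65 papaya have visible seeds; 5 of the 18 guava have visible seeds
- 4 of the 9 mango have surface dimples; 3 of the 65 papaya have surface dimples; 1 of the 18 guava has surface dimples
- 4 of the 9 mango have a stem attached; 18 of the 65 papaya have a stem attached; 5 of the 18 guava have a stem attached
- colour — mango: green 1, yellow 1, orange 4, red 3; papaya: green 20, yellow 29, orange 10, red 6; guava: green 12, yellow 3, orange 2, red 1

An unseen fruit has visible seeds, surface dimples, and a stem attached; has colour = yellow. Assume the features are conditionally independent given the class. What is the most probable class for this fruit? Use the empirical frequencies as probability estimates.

mango: (9/92) × (6/9) × (4/9) × (4/9) × (1/9) ≈ 0.00143138
papaya: (65/92) × (50/65) × (3/65) × (18/65) × (29/65) ≈ 0.00309909
guava: (18/92) × (5/18) × (1/18) × (5/18) × (3/18) ≈ 0.000139784
Highest score → papaya.

papaya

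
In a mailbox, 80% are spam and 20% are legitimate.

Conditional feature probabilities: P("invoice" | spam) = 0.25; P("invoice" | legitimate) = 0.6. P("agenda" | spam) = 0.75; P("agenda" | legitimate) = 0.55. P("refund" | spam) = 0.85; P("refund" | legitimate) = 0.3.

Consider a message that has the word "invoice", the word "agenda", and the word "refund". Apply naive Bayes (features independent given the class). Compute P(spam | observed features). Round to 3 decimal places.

spam: 0.8 × 0.25 × 0.75 × 0.85 = 0.1275
legitimate: 0.2 × 0.6 × 0.55 × 0.3 = 0.0198
P(spam | x) = 0.1275 / 0.1473 ≈ 0.866

0.866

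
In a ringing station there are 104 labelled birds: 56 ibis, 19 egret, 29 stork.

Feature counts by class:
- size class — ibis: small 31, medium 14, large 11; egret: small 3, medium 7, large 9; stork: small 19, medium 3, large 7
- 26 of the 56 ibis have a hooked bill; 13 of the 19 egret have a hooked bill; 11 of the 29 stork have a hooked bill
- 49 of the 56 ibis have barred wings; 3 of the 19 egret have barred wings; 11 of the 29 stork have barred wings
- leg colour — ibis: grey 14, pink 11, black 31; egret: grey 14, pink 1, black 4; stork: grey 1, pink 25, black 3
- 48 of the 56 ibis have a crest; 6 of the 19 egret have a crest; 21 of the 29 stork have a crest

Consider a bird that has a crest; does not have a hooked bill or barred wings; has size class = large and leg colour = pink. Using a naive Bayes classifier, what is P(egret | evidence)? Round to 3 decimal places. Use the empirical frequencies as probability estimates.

0.022

ibis: (56/104) × (11/56) × (30/56) × (7/56) × (11/56) × (48/56) ≈ 0.00119251
egret: (19/104) × (9/19) × (6/19) × (16/19) × (1/19) × (6/19) ≈ 0.000382488
stork: (29/104) × (7/29) × (18/29) × (18/29) × (25/29) × (21/29) ≈ 0.0161874
P(egret | x) = 0.000382488 / 0.017762398 ≈ 0.022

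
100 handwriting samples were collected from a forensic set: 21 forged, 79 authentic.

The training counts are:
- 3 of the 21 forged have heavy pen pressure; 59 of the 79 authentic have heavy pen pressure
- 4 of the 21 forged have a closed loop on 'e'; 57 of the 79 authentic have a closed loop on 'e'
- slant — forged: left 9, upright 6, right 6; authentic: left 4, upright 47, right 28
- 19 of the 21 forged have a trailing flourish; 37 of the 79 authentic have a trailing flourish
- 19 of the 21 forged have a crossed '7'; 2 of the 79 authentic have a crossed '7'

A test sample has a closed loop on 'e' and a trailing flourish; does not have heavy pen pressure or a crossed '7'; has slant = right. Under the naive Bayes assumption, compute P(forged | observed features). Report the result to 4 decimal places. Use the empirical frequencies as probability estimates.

0.0349

forged: (21/100) × (18/21) × (4/21) × (6/21) × (19/21) × (2/21) ≈ 0.000844093
authentic: (79/100) × (20/79) × (57/79) × (28/79) × (37/79) × (77/79) ≈ 0.0233479
P(forged | x) = 0.000844093 / 0.024191993 ≈ 0.0349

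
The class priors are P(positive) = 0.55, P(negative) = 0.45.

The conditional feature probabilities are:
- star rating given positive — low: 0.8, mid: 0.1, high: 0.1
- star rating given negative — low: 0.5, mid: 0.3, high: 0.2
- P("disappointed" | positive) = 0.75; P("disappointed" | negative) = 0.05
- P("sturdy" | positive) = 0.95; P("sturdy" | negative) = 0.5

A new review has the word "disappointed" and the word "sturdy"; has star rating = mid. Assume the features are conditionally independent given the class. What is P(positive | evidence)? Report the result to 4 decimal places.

positive: 0.55 × 0.1 × 0.75 × 0.95 = 0.0391875
negative: 0.45 × 0.3 × 0.05 × 0.5 = 0.003375
P(positive | x) = 0.0391875 / 0.0425625 ≈ 0.9207

0.9207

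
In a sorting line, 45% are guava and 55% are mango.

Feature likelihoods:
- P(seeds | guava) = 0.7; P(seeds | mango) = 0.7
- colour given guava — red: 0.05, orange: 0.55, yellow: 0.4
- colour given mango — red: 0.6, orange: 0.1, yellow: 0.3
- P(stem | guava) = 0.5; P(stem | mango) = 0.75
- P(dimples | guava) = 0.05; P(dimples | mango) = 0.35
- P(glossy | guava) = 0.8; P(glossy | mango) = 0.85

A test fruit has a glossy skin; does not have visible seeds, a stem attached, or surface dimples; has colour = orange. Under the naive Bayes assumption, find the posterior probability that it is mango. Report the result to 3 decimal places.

guava: 0.45 × (1−0.7) × 0.55 × (1−0.5) × (1−0.05) × 0.8 = 0.028215
mango: 0.55 × (1−0.7) × 0.1 × (1−0.75) × (1−0.35) × 0.85 = 0.0022790625
P(mango | x) = 0.0022790625 / 0.0304940625 ≈ 0.075

0.075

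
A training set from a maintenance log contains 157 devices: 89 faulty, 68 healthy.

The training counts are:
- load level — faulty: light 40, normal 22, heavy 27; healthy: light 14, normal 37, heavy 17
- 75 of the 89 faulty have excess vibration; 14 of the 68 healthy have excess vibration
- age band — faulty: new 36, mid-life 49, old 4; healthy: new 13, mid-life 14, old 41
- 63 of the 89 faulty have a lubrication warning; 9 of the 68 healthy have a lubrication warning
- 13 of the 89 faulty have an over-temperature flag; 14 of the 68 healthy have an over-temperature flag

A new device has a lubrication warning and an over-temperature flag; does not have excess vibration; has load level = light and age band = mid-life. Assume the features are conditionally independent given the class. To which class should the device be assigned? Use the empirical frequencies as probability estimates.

faulty

faulty: (89/157) × (40/89) × (14/89) × (49/89) × (63/89) × (13/89) ≈ 0.00228144
healthy: (68/157) × (14/68) × (54/68) × (14/68) × (9/68) × (14/68) ≈ 0.000397269
Highest score → faulty.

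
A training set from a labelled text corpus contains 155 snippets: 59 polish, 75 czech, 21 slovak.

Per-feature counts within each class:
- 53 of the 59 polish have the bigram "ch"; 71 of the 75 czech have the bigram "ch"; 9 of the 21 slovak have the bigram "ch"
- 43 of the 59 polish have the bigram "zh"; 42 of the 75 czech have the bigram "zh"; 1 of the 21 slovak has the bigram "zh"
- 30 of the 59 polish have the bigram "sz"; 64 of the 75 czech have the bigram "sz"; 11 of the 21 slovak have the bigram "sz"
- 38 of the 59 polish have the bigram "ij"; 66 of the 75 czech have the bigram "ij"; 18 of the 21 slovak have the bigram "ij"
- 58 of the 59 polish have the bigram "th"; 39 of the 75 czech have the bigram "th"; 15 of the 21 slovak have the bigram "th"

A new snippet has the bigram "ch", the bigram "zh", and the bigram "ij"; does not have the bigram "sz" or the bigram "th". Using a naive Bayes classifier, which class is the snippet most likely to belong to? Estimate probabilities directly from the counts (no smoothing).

polish: (59/155) × (53/59) × (43/59) × (29/59) × (38/59) × (1/59) ≈ 0.00133717
czech: (75/155) × (71/75) × (42/75) × (11/75) × (66/75) × (36/75) ≈ 0.0158917
slovak: (21/155) × (9/21) × (1/21) × (10/21) × (18/21) × (6/21) ≈ 0.000322446
Highest score → czech.

czech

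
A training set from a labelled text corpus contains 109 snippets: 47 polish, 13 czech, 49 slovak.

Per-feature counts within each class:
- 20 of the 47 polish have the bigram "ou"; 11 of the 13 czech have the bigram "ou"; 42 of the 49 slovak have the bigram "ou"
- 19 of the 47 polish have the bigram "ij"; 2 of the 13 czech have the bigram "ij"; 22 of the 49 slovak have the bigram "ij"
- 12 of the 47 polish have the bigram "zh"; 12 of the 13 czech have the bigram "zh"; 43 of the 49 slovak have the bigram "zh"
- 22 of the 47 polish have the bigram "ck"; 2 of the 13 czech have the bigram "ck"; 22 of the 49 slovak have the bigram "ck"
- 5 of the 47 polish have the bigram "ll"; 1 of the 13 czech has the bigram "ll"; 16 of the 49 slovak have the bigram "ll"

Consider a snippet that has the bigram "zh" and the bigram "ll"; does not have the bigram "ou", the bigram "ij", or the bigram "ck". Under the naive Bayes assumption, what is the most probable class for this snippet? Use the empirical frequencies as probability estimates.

polish: (47/109) × (27/47) × (28/47) × (12/47) × (25/47) × (5/47) ≈ 0.00213204
czech: (13/109) × (2/13) × (11/13) × (12/13) × (11/13) × (1/13) ≈ 0.000932818
slovak: (49/109) × (7/49) × (27/49) × (43/49) × (27/49) × (16/49) ≈ 0.00558732
Highest score → slovak.

slovak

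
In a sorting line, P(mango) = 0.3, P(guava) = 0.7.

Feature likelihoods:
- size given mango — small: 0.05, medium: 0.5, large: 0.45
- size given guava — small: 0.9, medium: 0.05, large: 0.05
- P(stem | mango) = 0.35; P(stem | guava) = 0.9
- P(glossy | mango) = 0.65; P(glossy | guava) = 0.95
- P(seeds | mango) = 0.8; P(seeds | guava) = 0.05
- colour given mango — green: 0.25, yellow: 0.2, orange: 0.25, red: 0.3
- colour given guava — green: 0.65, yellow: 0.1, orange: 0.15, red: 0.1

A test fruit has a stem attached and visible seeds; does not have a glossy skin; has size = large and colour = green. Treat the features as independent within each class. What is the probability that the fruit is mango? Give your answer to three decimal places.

0.985

mango: 0.3 × 0.45 × 0.35 × (1−0.65) × 0.8 × 0.25 = 0.0033075
guava: 0.7 × 0.05 × 0.9 × (1−0.95) × 0.05 × 0.65 = 0.0000511875
P(mango | x) = 0.0033075 / 0.0033586875 ≈ 0.985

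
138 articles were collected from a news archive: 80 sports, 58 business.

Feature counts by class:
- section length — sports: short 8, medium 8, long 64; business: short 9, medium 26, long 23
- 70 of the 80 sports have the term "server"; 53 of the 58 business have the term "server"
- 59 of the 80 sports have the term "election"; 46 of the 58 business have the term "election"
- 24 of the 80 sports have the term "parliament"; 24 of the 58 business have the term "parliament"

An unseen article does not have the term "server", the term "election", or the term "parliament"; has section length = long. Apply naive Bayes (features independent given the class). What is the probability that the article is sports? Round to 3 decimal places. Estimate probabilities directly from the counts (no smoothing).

0.859

sports: (80/138) × (64/80) × (10/80) × (21/80) × (56/80) ≈ 0.0106522
business: (58/138) × (23/58) × (5/58) × (12/58) × (34/58) ≈ 0.00174259
P(sports | x) = 0.0106522 / 0.01239479 ≈ 0.859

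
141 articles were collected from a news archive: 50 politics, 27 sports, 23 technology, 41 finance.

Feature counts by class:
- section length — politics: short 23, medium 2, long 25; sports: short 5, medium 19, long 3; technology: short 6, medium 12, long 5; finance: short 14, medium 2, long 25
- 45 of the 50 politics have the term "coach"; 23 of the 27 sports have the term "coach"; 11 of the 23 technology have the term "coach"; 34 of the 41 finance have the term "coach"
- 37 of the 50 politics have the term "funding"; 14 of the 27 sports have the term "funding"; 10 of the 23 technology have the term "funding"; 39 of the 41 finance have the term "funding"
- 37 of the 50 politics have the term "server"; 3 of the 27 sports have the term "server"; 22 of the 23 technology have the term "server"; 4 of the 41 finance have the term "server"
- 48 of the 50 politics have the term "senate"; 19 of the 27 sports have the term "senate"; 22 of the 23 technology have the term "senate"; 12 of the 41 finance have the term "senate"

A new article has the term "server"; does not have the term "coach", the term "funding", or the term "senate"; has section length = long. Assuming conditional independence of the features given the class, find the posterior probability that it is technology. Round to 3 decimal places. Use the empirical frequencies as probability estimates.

0.601

politics: (50/141) × (25/50) × (5/50) × (13/50) × (37/50) × (2/50) ≈ 0.000136454
sports: (27/141) × (3/27) × (4/27) × (13/27) × (3/27) × (8/27) ≈ 0.0000499645
technology: (23/141) × (5/23) × (12/23) × (13/23) × (22/23) × (1/23) ≈ 0.000434897
finance: (41/141) × (25/41) × (7/41) × (2/41) × (4/41) × (29/41) ≈ 0.000101899
P(technology | x) = 0.000434897 / 0.0007232145 ≈ 0.601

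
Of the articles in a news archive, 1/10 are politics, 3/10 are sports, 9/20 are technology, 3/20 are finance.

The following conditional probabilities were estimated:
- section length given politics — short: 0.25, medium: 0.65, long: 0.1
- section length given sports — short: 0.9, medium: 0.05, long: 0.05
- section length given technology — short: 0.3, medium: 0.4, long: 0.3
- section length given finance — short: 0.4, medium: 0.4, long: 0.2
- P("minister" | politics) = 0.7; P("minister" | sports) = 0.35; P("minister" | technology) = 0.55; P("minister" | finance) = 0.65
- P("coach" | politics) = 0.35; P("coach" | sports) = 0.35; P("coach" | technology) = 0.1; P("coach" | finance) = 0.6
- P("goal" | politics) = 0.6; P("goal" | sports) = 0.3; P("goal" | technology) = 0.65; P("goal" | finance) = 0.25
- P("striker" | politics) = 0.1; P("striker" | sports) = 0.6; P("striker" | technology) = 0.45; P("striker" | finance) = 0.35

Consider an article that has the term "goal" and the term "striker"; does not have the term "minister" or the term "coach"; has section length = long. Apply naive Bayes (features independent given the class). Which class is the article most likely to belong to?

politics: 0.1 × 0.1 × (1−0.7) × (1−0.35) × 0.6 × 0.1 = 0.000117
sports: 0.3 × 0.05 × (1−0.35) × (1−0.35) × 0.3 × 0.6 = 0.00114075
technology: 0.45 × 0.3 × (1−0.55) × (1−0.1) × 0.65 × 0.45 = 0.0159924375
finance: 0.15 × 0.2 × (1−0.65) × (1−0.6) × 0.25 × 0.35 = 0.0003675
Highest score → technology.

technology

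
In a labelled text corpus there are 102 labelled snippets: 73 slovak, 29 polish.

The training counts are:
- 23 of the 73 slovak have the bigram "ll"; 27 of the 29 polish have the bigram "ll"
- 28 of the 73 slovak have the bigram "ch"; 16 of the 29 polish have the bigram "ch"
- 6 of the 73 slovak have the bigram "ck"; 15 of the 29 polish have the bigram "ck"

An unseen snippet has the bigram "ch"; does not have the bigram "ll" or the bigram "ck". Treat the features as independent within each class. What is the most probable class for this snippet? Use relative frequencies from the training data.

slovak

slovak: (73/102) × (50/73) × (28/73) × (67/73) ≈ 0.172567
polish: (29/102) × (2/29) × (16/29) × (14/29) ≈ 0.00522254
Highest score → slovak.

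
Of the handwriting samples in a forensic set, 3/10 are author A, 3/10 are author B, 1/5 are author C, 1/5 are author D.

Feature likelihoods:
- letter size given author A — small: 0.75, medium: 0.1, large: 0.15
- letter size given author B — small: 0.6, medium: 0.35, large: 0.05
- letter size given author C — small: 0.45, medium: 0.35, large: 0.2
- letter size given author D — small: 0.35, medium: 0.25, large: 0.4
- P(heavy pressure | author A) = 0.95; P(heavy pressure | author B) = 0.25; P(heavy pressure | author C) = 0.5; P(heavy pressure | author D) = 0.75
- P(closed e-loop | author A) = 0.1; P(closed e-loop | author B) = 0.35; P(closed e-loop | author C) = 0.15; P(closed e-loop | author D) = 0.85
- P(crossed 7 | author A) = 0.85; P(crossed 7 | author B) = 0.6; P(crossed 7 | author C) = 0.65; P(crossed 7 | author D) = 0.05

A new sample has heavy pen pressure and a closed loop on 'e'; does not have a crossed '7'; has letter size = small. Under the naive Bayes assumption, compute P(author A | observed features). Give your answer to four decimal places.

0.0591

author A: 0.3 × 0.75 × 0.95 × 0.1 × (1−0.85) = 0.00320625
author B: 0.3 × 0.6 × 0.25 × 0.35 × (1−0.6) = 0.0063
author C: 0.2 × 0.45 × 0.5 × 0.15 × (1−0.65) = 0.0023625
author D: 0.2 × 0.35 × 0.75 × 0.85 × (1−0.05) = 0.04239375
P(author A | x) = 0.00320625 / 0.0542625 ≈ 0.0591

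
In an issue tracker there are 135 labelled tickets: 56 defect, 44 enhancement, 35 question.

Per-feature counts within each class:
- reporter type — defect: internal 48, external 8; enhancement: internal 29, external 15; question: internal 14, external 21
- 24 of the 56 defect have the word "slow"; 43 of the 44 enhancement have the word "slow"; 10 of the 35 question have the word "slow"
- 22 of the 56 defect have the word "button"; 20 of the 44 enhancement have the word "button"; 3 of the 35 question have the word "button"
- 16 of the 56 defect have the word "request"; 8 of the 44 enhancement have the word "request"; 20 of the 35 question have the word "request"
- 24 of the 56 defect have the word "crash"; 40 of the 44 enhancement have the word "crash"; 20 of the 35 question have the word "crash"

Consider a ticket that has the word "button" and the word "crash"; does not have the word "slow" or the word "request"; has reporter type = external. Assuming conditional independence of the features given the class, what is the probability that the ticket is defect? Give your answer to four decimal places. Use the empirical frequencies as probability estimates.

defect: (56/135) × (8/56) × (32/56) × (22/56) × (40/56) × (24/56) ≈ 0.00407238
enhancement: (44/135) × (15/44) × (1/44) × (20/44) × (36/44) × (40/44) ≈ 0.000853767
question: (35/135) × (21/35) × (25/35) × (3/35) × (15/35) × (20/35) ≈ 0.00233236
P(defect | x) = 0.00407238 / 0.007258507 ≈ 0.5610

0.5610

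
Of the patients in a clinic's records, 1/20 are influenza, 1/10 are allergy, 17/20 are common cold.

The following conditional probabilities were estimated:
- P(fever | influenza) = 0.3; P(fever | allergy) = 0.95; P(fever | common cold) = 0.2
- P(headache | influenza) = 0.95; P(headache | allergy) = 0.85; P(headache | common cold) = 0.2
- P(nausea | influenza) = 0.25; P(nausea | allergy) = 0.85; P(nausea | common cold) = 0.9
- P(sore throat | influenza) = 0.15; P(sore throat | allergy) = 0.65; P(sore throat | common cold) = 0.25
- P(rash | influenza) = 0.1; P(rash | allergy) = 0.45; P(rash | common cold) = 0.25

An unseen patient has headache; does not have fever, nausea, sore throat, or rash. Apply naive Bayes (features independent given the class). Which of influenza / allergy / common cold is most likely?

influenza

influenza: 0.05 × (1−0.3) × 0.95 × (1−0.25) × (1−0.15) × (1−0.1) = 0.0190771875
allergy: 0.1 × (1−0.95) × 0.85 × (1−0.85) × (1−0.65) × (1−0.45) = 0.00012271875
common cold: 0.85 × (1−0.2) × 0.2 × (1−0.9) × (1−0.25) × (1−0.25) = 0.00765
Highest score → influenza.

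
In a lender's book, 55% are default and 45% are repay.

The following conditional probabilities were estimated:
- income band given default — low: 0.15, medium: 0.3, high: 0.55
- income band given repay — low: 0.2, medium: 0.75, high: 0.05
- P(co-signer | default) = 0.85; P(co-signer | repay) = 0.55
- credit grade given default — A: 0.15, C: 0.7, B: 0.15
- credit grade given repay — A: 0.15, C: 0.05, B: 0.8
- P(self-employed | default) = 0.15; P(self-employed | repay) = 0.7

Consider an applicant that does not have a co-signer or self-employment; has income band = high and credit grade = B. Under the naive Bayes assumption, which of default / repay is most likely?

default: 0.55 × 0.55 × (1−0.85) × 0.15 × (1−0.15) = 0.0057853125
repay: 0.45 × 0.05 × (1−0.55) × 0.8 × (1−0.7) = 0.00243
Highest score → default.

default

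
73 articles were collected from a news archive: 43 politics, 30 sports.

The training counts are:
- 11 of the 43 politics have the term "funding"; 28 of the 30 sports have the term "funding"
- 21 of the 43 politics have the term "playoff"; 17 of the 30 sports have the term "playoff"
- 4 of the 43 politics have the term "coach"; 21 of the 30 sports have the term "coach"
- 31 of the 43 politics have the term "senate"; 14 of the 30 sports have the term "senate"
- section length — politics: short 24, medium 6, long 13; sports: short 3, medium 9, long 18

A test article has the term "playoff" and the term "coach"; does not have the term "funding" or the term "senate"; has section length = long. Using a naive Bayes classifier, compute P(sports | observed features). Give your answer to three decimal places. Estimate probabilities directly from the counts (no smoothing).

0.674

politics: (43/73) × (32/43) × (21/43) × (4/43) × (12/43) × (13/43) ≈ 0.00168019
sports: (30/73) × (2/30) × (17/30) × (21/30) × (16/30) × (18/30) ≈ 0.00347763
P(sports | x) = 0.00347763 / 0.00515782 ≈ 0.674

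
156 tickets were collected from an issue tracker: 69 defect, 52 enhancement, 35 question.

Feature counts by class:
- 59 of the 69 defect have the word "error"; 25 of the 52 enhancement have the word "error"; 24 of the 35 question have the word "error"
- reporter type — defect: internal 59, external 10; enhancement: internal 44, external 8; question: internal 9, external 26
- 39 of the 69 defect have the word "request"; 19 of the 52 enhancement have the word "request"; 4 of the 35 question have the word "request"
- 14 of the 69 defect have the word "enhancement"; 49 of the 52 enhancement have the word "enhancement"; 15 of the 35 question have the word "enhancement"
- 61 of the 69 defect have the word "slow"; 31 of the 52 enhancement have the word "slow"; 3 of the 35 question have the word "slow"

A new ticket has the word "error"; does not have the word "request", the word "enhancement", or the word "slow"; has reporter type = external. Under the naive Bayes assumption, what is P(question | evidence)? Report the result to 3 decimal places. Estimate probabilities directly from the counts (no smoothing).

0.954

defect: (69/156) × (59/69) × (10/69) × (30/69) × (55/69) × (8/69) ≈ 0.00220244
enhancement: (52/156) × (25/52) × (8/52) × (33/52) × (3/52) × (21/52) ≈ 0.000364541
question: (35/156) × (24/35) × (26/35) × (31/35) × (20/35) × (32/35) ≈ 0.0528846
P(question | x) = 0.0528846 / 0.055451581 ≈ 0.954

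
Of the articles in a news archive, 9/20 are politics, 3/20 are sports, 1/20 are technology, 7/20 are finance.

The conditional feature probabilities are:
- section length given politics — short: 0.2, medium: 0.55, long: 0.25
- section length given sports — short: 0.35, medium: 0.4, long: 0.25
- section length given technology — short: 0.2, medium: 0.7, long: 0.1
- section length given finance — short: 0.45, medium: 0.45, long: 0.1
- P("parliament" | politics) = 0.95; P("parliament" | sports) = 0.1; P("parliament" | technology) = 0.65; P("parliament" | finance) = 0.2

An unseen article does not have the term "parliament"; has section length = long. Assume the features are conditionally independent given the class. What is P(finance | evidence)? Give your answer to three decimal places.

0.405

politics: 0.45 × 0.25 × (1−0.95) = 0.005625
sports: 0.15 × 0.25 × (1−0.1) = 0.03375
technology: 0.05 × 0.1 × (1−0.65) = 0.00175
finance: 0.35 × 0.1 × (1−0.2) = 0.028
P(finance | x) = 0.028 / 0.069125 ≈ 0.405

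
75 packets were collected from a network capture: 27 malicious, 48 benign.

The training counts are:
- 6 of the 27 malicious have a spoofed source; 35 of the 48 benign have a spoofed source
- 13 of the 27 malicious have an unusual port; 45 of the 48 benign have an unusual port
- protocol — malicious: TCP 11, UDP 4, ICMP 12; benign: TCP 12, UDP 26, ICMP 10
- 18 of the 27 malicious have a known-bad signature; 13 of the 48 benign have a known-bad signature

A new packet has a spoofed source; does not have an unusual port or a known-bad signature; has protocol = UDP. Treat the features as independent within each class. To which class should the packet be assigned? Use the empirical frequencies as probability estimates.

benign

malicious: (27/75) × (6/27) × (14/27) × (4/27) × (9/27) ≈ 0.00204847
benign: (48/75) × (35/48) × (3/48) × (26/48) × (35/48) ≈ 0.0115198
Highest score → benign.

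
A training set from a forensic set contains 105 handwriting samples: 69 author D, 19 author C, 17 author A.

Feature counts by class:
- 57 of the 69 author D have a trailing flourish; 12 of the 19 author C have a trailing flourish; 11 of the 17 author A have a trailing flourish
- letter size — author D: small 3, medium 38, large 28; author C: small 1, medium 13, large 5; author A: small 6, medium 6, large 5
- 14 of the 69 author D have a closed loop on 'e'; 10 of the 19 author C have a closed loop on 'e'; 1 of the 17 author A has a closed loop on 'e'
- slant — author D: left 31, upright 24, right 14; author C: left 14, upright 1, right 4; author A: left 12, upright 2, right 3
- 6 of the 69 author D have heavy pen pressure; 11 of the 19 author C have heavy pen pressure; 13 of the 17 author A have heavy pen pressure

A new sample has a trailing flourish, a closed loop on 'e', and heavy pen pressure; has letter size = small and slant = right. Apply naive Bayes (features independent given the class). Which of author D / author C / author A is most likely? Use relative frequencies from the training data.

author D: (69/105) × (57/69) × (3/69) × (14/69) × (14/69) × (6/69) ≈ 0.0000844924
author C: (19/105) × (12/19) × (1/19) × (10/19) × (4/19) × (11/19) ≈ 0.00038586
author A: (17/105) × (11/17) × (6/17) × (1/17) × (3/17) × (13/17) ≈ 0.00029351
Highest score → author C.

author C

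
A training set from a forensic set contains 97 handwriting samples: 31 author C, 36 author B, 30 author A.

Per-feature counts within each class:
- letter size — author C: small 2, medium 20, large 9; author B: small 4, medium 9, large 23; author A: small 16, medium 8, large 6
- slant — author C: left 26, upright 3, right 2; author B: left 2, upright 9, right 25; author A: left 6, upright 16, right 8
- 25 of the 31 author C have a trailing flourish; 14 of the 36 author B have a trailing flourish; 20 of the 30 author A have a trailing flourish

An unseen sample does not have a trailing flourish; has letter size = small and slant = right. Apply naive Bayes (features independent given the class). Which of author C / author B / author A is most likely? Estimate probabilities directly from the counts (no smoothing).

author B

author C: (31/97) × (2/31) × (2/31) × (6/31) ≈ 0.000257464
author B: (36/97) × (4/36) × (25/36) × (22/36) ≈ 0.0175003
author A: (30/97) × (16/30) × (8/30) × (10/30) ≈ 0.0146621
Highest score → author B.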